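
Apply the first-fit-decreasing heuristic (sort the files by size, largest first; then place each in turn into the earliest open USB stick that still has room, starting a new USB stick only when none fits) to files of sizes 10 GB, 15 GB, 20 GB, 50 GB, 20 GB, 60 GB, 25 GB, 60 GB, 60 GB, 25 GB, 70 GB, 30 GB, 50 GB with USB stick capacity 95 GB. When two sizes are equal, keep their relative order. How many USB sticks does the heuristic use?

6

Sorted descending: 70, 60, 60, 60, 50, 50, 30, 25, 25, 20, 20, 15, 10.
  70 → USB stick 1 (new)  [load 70/95]
  60 → USB stick 2 (new)  [load 60/95]
  60 → USB stick 3 (new)  [load 60/95]
  60 → USB stick 4 (new)  [load 60/95]
  50 → USB stick 5 (new)  [load 50/95]
  50 → USB stick 6 (new)  [load 50/95]
  30 → USB stick 2  [load 90/95]
  25 → USB stick 1  [load 95/95]
  25 → USB stick 3  [load 85/95]
  20 → USB stick 4  [load 80/95]
  20 → USB stick 5  [load 70/95]
  15 → USB stick 4  [load 95/95]
  10 → USB stick 3  [load 95/95]
6 USB sticks opened.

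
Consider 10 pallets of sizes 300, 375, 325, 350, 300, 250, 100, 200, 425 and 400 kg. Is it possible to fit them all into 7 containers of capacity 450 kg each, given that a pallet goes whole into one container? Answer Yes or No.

Total = 3025 kg; ⌈3025/450⌉ = 7.
8 pallets each exceed half the capacity and cannot share a container, forcing at least 8 containers.
At least 8 containers are required, but only 7 are allowed.

No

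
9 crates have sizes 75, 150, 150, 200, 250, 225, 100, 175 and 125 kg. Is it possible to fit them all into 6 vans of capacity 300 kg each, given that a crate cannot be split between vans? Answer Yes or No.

A valid assignment using 5 vans:
  van 1: 250 = 250
  van 2: 225 + 75 = 300
  van 3: 200 + 100 = 300
  van 4: 175 + 125 = 300
  van 5: 150 + 150 = 300
That uses only 5 ≤ 6, so 6 vans are enough.

Yes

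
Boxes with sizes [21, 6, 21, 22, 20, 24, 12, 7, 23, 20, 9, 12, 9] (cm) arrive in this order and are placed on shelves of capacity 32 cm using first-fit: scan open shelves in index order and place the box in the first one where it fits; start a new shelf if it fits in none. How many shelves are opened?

  21 → shelf 1 (new)  [load 21/32]
  6 → shelf 1  [load 27/32]
  21 → shelf 2 (new)  [load 21/32]
  22 → shelf 3 (new)  [load 22/32]
  20 → shelf 4 (new)  [load 20/32]
  24 → shelf 5 (new)  [load 24/32]
  12 → shelf 4  [load 32/32]
  7 → shelf 2  [load 28/32]
  23 → shelf 6 (new)  [load 23/32]
  20 → shelf 7 (new)  [load 20/32]
  9 → shelf 3  [load 31/32]
  12 → shelf 7  [load 32/32]
  9 → shelf 6  [load 32/32]
7 shelves opened.

7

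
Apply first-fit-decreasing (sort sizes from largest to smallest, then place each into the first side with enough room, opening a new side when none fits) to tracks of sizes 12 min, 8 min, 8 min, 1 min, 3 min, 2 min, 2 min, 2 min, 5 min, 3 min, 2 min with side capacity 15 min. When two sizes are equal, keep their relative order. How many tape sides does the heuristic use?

Sorted descending: 12, 8, 8, 5, 3, 3, 2, 2, 2, 2, 1.
  12 → side 1 (new)  [load 12/15]
  8 → side 2 (new)  [load 8/15]
  8 → side 3 (new)  [load 8/15]
  5 → side 2  [load 13/15]
  3 → side 1  [load 15/15]
  3 → side 3  [load 11/15]
  2 → side 2  [load 15/15]
  2 → side 3  [load 13/15]
  2 → side 3  [load 15/15]
  2 → side 4 (new)  [load 2/15]
  1 → side 4  [load 3/15]
4 tape sides opened.

4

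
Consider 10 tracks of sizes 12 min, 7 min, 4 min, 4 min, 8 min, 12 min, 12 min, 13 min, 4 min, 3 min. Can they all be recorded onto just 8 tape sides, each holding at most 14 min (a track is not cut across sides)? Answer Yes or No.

A valid assignment using 7 tape sides:
  side 1: 13 = 13
  side 2: 12 = 12
  side 3: 12 = 12
  side 4: 12 = 12
  side 5: 8 + 4 = 12
  side 6: 7 + 4 + 3 = 14
  side 7: 4 = 4
That uses only 7 ≤ 8, so 8 tape sides are enough.

Yes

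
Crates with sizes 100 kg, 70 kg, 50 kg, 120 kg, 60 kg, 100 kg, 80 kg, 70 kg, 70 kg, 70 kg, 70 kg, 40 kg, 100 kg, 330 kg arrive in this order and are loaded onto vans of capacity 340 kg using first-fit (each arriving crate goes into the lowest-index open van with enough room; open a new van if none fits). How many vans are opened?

  100 → van 1 (new)  [load 100/340]
  70 → van 1  [load 170/340]
  50 → van 1  [load 220/340]
  120 → van 1  [load 340/340]
  60 → van 2 (new)  [load 60/340]
  100 → van 2  [load 160/340]
  80 → van 2  [load 240/340]
  70 → van 2  [load 310/340]
  70 → van 3 (new)  [load 70/340]
  70 → van 3  [load 140/340]
  70 → van 3  [load 210/340]
  40 → van 3  [load 250/340]
  100 → van 4 (new)  [load 100/340]
  330 → van 5 (new)  [load 330/340]
5 vans opened.

5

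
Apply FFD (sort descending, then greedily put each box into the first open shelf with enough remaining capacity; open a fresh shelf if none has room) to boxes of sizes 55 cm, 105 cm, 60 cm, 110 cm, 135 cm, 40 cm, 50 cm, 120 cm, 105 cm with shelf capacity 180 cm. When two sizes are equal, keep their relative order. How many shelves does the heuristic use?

5

Sorted descending: 135, 120, 110, 105, 105, 60, 55, 50, 40.
  135 → shelf 1 (new)  [load 135/180]
  120 → shelf 2 (new)  [load 120/180]
  110 → shelf 3 (new)  [load 110/180]
  105 → shelf 4 (new)  [load 105/180]
  105 → shelf 5 (new)  [load 105/180]
  60 → shelf 2  [load 180/180]
  55 → shelf 3  [load 165/180]
  50 → shelf 4  [load 155/180]
  40 → shelf 1  [load 175/180]
5 shelves opened.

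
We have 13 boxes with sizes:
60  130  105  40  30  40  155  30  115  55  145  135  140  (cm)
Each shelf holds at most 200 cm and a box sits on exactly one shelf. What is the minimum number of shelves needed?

Total = 155 + 145 + 140 + 135 + 130 + 115 + 105 + 60 + 55 + 40 + 40 + 30 + 30 = 1180 cm.
Lower bound: ⌈1180/200⌉ = 6 shelves.
Also, 7 boxes each exceed 100 cm, and no two of those can share a shelf, so at least 7 shelves are needed.
A packing using 7 shelves:
  shelf 1: 155 + 40 = 195
  shelf 2: 145 + 55 = 200
  shelf 3: 140 + 60 = 200
  shelf 4: 135 + 40 = 175
  shelf 5: 130 + 30 + 30 = 190
  shelf 6: 115 = 115
  shelf 7: 105 = 105
This matches the lower bound, so 7 is optimal.

7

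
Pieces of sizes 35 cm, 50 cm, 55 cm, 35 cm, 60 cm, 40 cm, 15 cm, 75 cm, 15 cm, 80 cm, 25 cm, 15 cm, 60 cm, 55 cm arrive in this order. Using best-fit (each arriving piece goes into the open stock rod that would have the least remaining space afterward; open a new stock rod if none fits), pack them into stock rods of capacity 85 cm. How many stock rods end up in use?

8

  35 → stock rod 1 (new)  [load 35/85]
  50 → stock rod 1  [load 85/85]
  55 → stock rod 2 (new)  [load 55/85]
  35 → stock rod 3 (new)  [load 35/85]
  60 → stock rod 4 (new)  [load 60/85]
  40 → stock rod 3  [load 75/85]
  15 → stock rod 4  [load 75/85]
  75 → stock rod 5 (new)  [load 75/85]
  15 → stock rod 2  [load 70/85]
  80 → stock rod 6 (new)  [load 80/85]
  25 → stock rod 7 (new)  [load 25/85]
  15 → stock rod 2  [load 85/85]
  60 → stock rod 7  [load 85/85]
  55 → stock rod 8 (new)  [load 55/85]
8 stock rods opened.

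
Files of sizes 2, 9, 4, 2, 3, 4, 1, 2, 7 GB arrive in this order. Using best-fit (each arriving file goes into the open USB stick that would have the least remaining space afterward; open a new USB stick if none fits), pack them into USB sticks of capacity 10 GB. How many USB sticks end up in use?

  2 → USB stick 1 (new)  [load 2/10]
  9 → USB stick 2 (new)  [load 9/10]
  4 → USB stick 1  [load 6/10]
  2 → USB stick 1  [load 8/10]
  3 → USB stick 3 (new)  [load 3/10]
  4 → USB stick 3  [load 7/10]
  1 → USB stick 2  [load 10/10]
  2 → USB stick 1  [load 10/10]
  7 → USB stick 4 (new)  [load 7/10]
4 USB sticks opened.

4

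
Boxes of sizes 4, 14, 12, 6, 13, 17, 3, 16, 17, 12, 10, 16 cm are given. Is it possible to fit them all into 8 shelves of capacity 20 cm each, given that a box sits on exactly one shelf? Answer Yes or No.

Total = 140 cm; ⌈140/20⌉ = 7.
8 boxes each exceed half the capacity and cannot share a shelf, forcing at least 8 shelves.
The bound of 8 does not rule out 8, but exhaustive search shows no assignment into 8 shelves of capacity 20 cm exists — the minimum is 9.

No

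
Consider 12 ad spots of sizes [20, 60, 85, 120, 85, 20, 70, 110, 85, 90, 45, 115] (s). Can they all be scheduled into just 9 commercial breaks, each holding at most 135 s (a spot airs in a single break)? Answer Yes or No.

Yes

A valid assignment using 8 commercial breaks:
  break 1: 120 = 120
  break 2: 115 + 20 = 135
  break 3: 110 + 20 = 130
  break 4: 90 + 45 = 135
  break 5: 85 = 85
  break 6: 85 = 85
  break 7: 85 = 85
  break 8: 70 + 60 = 130
That uses only 8 ≤ 9, so 9 commercial breaks are enough.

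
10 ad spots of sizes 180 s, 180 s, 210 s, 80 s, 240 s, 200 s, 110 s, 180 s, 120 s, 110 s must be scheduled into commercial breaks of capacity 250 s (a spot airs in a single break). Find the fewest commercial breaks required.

Total = 240 + 210 + 200 + 180 + 180 + 180 + 120 + 110 + 110 + 80 = 1610 s.
Lower bound: ⌈1610/250⌉ = 7 commercial breaks.
A packing using 8 commercial breaks:
  break 1: 240 = 240
  break 2: 210 = 210
  break 3: 200 = 200
  break 4: 180 = 180
  break 5: 180 = 180
  break 6: 180 = 180
  break 7: 120 + 110 = 230
  break 8: 110 + 80 = 190
No arrangement into 7 commercial breaks stays within capacity, so 8 is optimal.

8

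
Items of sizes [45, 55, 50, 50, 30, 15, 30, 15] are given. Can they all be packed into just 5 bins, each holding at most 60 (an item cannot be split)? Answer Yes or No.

No

Total = 290; ⌈290/60⌉ = 5.
The bound of 5 does not rule out 5, but exhaustive search shows no assignment into 5 bins of capacity 60 exists — the minimum is 6.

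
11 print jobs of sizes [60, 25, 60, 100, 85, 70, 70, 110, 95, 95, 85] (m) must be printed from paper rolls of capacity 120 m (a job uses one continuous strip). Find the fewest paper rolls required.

Total = 110 + 100 + 95 + 95 + 85 + 85 + 70 + 70 + 60 + 60 + 25 = 855 m.
Lower bound: ⌈855/120⌉ = 8 paper rolls.
A packing using 9 paper rolls:
  roll 1: 110 = 110
  roll 2: 100 = 100
  roll 3: 95 + 25 = 120
  roll 4: 95 = 95
  roll 5: 85 = 85
  roll 6: 85 = 85
  roll 7: 70 = 70
  roll 8: 70 = 70
  roll 9: 60 + 60 = 120
No arrangement into 8 paper rolls stays within capacity, so 9 is optimal.

9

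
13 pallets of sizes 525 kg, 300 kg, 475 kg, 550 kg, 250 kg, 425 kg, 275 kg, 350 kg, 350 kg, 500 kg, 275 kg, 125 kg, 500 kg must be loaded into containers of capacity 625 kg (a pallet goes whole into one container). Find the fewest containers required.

9

Total = 550 + 525 + 500 + 500 + 475 + 425 + 350 + 350 + 300 + 275 + 275 + 250 + 125 = 4900 kg.
Lower bound: ⌈4900/625⌉ = 8 containers.
A packing using 9 containers:
  container 1: 550 = 550
  container 2: 525 = 525
  container 3: 500 + 125 = 625
  container 4: 500 = 500
  container 5: 475 = 475
  container 6: 425 = 425
  container 7: 350 + 275 = 625
  container 8: 350 + 275 = 625
  container 9: 300 + 250 = 550
No arrangement into 8 containers stays within capacity, so 9 is optimal.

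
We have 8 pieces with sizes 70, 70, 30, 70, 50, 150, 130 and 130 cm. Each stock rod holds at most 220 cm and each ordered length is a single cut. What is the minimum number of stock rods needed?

4

Total = 150 + 130 + 130 + 70 + 70 + 70 + 50 + 30 = 700 cm.
Lower bound: ⌈700/220⌉ = 4 stock rods.
A packing using 4 stock rods:
  stock rod 1: 150 + 70 = 220
  stock rod 2: 130 + 70 = 200
  stock rod 3: 130 + 70 = 200
  stock rod 4: 50 + 30 = 80
This matches the lower bound, so 4 is optimal.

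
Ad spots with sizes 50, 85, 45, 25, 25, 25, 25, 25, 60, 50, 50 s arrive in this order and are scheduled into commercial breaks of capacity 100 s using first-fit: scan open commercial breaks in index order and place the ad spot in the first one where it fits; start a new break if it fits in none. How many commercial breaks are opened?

5

  50 → break 1 (new)  [load 50/100]
  85 → break 2 (new)  [load 85/100]
  45 → break 1  [load 95/100]
  25 → break 3 (new)  [load 25/100]
  25 → break 3  [load 50/100]
  25 → break 3  [load 75/100]
  25 → break 3  [load 100/100]
  25 → break 4 (new)  [load 25/100]
  60 → break 4  [load 85/100]
  50 → break 5 (new)  [load 50/100]
  50 → break 5  [load 100/100]
5 commercial breaks opened.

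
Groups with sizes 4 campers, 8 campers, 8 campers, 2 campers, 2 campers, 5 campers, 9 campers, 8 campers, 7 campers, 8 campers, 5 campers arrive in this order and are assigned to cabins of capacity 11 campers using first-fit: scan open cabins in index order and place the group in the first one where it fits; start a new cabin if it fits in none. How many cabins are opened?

  4 → cabin 1 (new)  [load 4/11]
  8 → cabin 2 (new)  [load 8/11]
  8 → cabin 3 (new)  [load 8/11]
  2 → cabin 1  [load 6/11]
  2 → cabin 1  [load 8/11]
  5 → cabin 4 (new)  [load 5/11]
  9 → cabin 5 (new)  [load 9/11]
  8 → cabin 6 (new)  [load 8/11]
  7 → cabin 7 (new)  [load 7/11]
  8 → cabin 8 (new)  [load 8/11]
  5 → cabin 4  [load 10/11]
8 cabins opened.

8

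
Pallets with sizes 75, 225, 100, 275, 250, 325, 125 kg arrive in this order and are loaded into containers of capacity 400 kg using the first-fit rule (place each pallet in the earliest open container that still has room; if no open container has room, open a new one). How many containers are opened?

4

  75 → container 1 (new)  [load 75/400]
  225 → container 1  [load 300/400]
  100 → container 1  [load 400/400]
  275 → container 2 (new)  [load 275/400]
  250 → container 3 (new)  [load 250/400]
  325 → container 4 (new)  [load 325/400]
  125 → container 2  [load 400/400]
4 containers opened.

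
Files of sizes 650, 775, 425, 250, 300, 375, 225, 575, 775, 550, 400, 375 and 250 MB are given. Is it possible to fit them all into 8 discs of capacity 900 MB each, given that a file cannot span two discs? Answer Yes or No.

Yes

A valid assignment using 8 discs:
  disc 1: 775 = 775
  disc 2: 775 = 775
  disc 3: 650 + 250 = 900
  disc 4: 575 + 300 = 875
  disc 5: 550 + 250 = 800
  disc 6: 425 + 400 = 825
  disc 7: 375 + 375 = 750
  disc 8: 225 = 225
Every load is within 900 MB, so 8 discs suffice.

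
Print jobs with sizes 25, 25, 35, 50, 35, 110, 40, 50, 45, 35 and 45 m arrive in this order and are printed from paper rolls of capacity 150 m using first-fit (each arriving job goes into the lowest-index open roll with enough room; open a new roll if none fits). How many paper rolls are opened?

4

  25 → roll 1 (new)  [load 25/150]
  25 → roll 1  [load 50/150]
  35 → roll 1  [load 85/150]
  50 → roll 1  [load 135/150]
  35 → roll 2 (new)  [load 35/150]
  110 → roll 2  [load 145/150]
  40 → roll 3 (new)  [load 40/150]
  50 → roll 3  [load 90/150]
  45 → roll 3  [load 135/150]
  35 → roll 4 (new)  [load 35/150]
  45 → roll 4  [load 80/150]
4 paper rolls opened.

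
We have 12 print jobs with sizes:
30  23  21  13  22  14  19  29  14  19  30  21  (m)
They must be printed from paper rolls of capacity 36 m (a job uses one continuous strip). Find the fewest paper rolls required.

Total = 30 + 30 + 29 + 23 + 22 + 21 + 21 + 19 + 19 + 14 + 14 + 13 = 255 m.
Lower bound: ⌈255/36⌉ = 8 paper rolls.
Also, 9 print jobs each exceed 18 m, and no two of those can share a roll, so at least 9 paper rolls are needed.
A packing using 9 paper rolls:
  roll 1: 30 = 30
  roll 2: 30 = 30
  roll 3: 29 = 29
  roll 4: 23 + 13 = 36
  roll 5: 22 + 14 = 36
  roll 6: 21 + 14 = 35
  roll 7: 21 = 21
  roll 8: 19 = 19
  roll 9: 19 = 19
This matches the lower bound, so 9 is optimal.

9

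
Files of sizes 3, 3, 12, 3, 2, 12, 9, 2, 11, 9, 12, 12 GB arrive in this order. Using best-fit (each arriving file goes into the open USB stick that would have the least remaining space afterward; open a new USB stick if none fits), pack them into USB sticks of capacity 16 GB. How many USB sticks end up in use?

  3 → USB stick 1 (new)  [load 3/16]
  3 → USB stick 1  [load 6/16]
  12 → USB stick 2 (new)  [load 12/16]
  3 → USB stick 2  [load 15/16]
  2 → USB stick 1  [load 8/16]
  12 → USB stick 3 (new)  [load 12/16]
  9 → USB stick 4 (new)  [load 9/16]
  2 → USB stick 3  [load 14/16]
  11 → USB stick 5 (new)  [load 11/16]
  9 → USB stick 6 (new)  [load 9/16]
  12 → USB stick 7 (new)  [load 12/16]
  12 → USB stick 8 (new)  [load 12/16]
8 USB sticks opened.

8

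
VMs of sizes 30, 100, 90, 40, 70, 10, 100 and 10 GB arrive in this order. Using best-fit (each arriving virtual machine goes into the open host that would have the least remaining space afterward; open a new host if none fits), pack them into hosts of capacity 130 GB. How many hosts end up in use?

4

  30 → host 1 (new)  [load 30/130]
  100 → host 1  [load 130/130]
  90 → host 2 (new)  [load 90/130]
  40 → host 2  [load 130/130]
  70 → host 3 (new)  [load 70/130]
  10 → host 3  [load 80/130]
  100 → host 4 (new)  [load 100/130]
  10 → host 4  [load 110/130]
4 hosts opened.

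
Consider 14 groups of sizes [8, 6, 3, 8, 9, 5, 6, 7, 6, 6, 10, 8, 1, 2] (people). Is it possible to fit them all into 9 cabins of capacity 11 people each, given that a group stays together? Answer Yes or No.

No

Total = 85 people; ⌈85/11⌉ = 8.
10 groups each exceed half the capacity and cannot share a cabin, forcing at least 10 cabins.
At least 10 cabins are required, but only 9 are allowed.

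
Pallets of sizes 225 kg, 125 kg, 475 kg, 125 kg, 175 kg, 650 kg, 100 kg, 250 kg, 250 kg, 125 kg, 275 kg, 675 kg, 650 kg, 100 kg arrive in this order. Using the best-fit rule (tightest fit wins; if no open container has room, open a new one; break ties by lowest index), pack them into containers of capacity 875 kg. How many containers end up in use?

6

  225 → container 1 (new)  [load 225/875]
  125 → container 1  [load 350/875]
  475 → container 1  [load 825/875]
  125 → container 2 (new)  [load 125/875]
  175 → container 2  [load 300/875]
  650 → container 3 (new)  [load 650/875]
  100 → container 3  [load 750/875]
  250 → container 2  [load 550/875]
  250 → container 2  [load 800/875]
  125 → container 3  [load 875/875]
  275 → container 4 (new)  [load 275/875]
  675 → container 5 (new)  [load 675/875]
  650 → container 6 (new)  [load 650/875]
  100 → container 5  [load 775/875]
6 containers opened.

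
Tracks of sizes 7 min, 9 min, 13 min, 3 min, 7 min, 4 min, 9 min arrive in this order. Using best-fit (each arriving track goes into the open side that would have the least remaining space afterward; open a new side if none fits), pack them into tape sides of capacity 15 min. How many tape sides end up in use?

4

  7 → side 1 (new)  [load 7/15]
  9 → side 2 (new)  [load 9/15]
  13 → side 3 (new)  [load 13/15]
  3 → side 2  [load 12/15]
  7 → side 1  [load 14/15]
  4 → side 4 (new)  [load 4/15]
  9 → side 4  [load 13/15]
4 tape sides opened.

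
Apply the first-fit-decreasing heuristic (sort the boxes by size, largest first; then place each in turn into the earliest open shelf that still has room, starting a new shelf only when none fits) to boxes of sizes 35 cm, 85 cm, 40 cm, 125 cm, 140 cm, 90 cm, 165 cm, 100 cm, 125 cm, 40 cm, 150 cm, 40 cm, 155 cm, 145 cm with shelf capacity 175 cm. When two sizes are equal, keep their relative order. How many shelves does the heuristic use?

9

Sorted descending: 165, 155, 150, 145, 140, 125, 125, 100, 90, 85, 40, 40, 40, 35.
  165 → shelf 1 (new)  [load 165/175]
  155 → shelf 2 (new)  [load 155/175]
  150 → shelf 3 (new)  [load 150/175]
  145 → shelf 4 (new)  [load 145/175]
  140 → shelf 5 (new)  [load 140/175]
  125 → shelf 6 (new)  [load 125/175]
  125 → shelf 7 (new)  [load 125/175]
  100 → shelf 8 (new)  [load 100/175]
  90 → shelf 9 (new)  [load 90/175]
  85 → shelf 9  [load 175/175]
  40 → shelf 6  [load 165/175]
  40 → shelf 7  [load 165/175]
  40 → shelf 8  [load 140/175]
  35 → shelf 5  [load 175/175]
9 shelves opened.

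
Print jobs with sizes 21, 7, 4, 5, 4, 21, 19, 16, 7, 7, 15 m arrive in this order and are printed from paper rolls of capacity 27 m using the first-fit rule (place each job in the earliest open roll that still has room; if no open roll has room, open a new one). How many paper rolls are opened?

6

  21 → roll 1 (new)  [load 21/27]
  7 → roll 2 (new)  [load 7/27]
  4 → roll 1  [load 25/27]
  5 → roll 2  [load 12/27]
  4 → roll 2  [load 16/27]
  21 → roll 3 (new)  [load 21/27]
  19 → roll 4 (new)  [load 19/27]
  16 → roll 5 (new)  [load 16/27]
  7 → roll 2  [load 23/27]
  7 → roll 4  [load 26/27]
  15 → roll 6 (new)  [load 15/27]
6 paper rolls opened.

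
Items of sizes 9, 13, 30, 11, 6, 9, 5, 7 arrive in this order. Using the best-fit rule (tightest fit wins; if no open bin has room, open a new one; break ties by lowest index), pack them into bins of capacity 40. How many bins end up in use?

  9 → bin 1 (new)  [load 9/40]
  13 → bin 1  [load 22/40]
  30 → bin 2 (new)  [load 30/40]
  11 → bin 1  [load 33/40]
  6 → bin 1  [load 39/40]
  9 → bin 2  [load 39/40]
  5 → bin 3 (new)  [load 5/40]
  7 → bin 3  [load 12/40]
3 bins opened.

3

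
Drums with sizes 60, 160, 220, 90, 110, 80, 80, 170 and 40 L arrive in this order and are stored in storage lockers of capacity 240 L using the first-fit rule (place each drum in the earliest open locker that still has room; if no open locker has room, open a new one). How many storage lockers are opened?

  60 → locker 1 (new)  [load 60/240]
  160 → locker 1  [load 220/240]
  220 → locker 2 (new)  [load 220/240]
  90 → locker 3 (new)  [load 90/240]
  110 → locker 3  [load 200/240]
  80 → locker 4 (new)  [load 80/240]
  80 → locker 4  [load 160/240]
  170 → locker 5 (new)  [load 170/240]
  40 → locker 3  [load 240/240]
5 storage lockers opened.

5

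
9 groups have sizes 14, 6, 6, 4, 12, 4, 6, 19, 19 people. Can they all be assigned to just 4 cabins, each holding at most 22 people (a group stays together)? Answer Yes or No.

No

Total = 90 people; ⌈90/22⌉ = 5.
At least 5 cabins are required, but only 4 are allowed.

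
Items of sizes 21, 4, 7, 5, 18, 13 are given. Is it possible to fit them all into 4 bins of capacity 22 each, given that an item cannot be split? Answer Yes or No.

Yes

A valid assignment using 4 bins:
  bin 1: 21 = 21
  bin 2: 18 + 4 = 22
  bin 3: 13 + 7 = 20
  bin 4: 5 = 5
Every load is within 22, so 4 bins suffice.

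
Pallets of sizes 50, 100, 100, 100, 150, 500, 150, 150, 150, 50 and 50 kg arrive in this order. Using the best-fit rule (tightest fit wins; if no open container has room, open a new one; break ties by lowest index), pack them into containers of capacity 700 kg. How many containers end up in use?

3

  50 → container 1 (new)  [load 50/700]
  100 → container 1  [load 150/700]
  100 → container 1  [load 250/700]
  100 → container 1  [load 350/700]
  150 → container 1  [load 500/700]
  500 → container 2 (new)  [load 500/700]
  150 → container 1  [load 650/700]
  150 → container 2  [load 650/700]
  150 → container 3 (new)  [load 150/700]
  50 → container 1  [load 700/700]
  50 → container 2  [load 700/700]
3 containers opened.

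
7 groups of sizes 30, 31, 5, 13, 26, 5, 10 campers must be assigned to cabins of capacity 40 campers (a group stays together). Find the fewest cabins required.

Total = 31 + 30 + 26 + 13 + 10 + 5 + 5 = 120 campers.
Lower bound: ⌈120/40⌉ = 3 cabins.
A packing using 4 cabins:
  cabin 1: 31 + 5 = 36
  cabin 2: 30 + 10 = 40
  cabin 3: 26 + 13 = 39
  cabin 4: 5 = 5
No arrangement into 3 cabins stays within capacity, so 4 is optimal.

4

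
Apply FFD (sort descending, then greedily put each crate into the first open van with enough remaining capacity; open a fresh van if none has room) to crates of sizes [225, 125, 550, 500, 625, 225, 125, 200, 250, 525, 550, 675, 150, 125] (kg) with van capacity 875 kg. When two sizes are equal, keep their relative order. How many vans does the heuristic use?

6

Sorted descending: 675, 625, 550, 550, 525, 500, 250, 225, 225, 200, 150, 125, 125, 125.
  675 → van 1 (new)  [load 675/875]
  625 → van 2 (new)  [load 625/875]
  550 → van 3 (new)  [load 550/875]
  550 → van 4 (new)  [load 550/875]
  525 → van 5 (new)  [load 525/875]
  500 → van 6 (new)  [load 500/875]
  250 → van 2  [load 875/875]
  225 → van 3  [load 775/875]
  225 → van 4  [load 775/875]
  200 → van 1  [load 875/875]
  150 → van 5  [load 675/875]
  125 → van 5  [load 800/875]
  125 → van 6  [load 625/875]
  125 → van 6  [load 750/875]
6 vans opened.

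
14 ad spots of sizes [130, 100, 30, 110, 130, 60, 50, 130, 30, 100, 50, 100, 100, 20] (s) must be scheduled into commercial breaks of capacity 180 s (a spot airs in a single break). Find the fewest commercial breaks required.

Total = 130 + 130 + 130 + 110 + 100 + 100 + 100 + 100 + 60 + 50 + 50 + 30 + 30 + 20 = 1140 s.
Lower bound: ⌈1140/180⌉ = 7 commercial breaks.
Also, 8 ad spots each exceed 90 s, and no two of those can share a break, so at least 8 commercial breaks are needed.
A packing using 8 commercial breaks:
  break 1: 130 + 50 = 180
  break 2: 130 + 50 = 180
  break 3: 130 + 30 + 20 = 180
  break 4: 110 + 60 = 170
  break 5: 100 + 30 = 130
  break 6: 100 = 100
  break 7: 100 = 100
  break 8: 100 = 100
This matches the lower bound, so 8 is optimal.

8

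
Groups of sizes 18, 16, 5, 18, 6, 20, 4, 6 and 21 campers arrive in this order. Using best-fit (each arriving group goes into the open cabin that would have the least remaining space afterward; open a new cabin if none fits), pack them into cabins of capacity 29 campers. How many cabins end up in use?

5

  18 → cabin 1 (new)  [load 18/29]
  16 → cabin 2 (new)  [load 16/29]
  5 → cabin 1  [load 23/29]
  18 → cabin 3 (new)  [load 18/29]
  6 → cabin 1  [load 29/29]
  20 → cabin 4 (new)  [load 20/29]
  4 → cabin 4  [load 24/29]
  6 → cabin 3  [load 24/29]
  21 → cabin 5 (new)  [load 21/29]
5 cabins opened.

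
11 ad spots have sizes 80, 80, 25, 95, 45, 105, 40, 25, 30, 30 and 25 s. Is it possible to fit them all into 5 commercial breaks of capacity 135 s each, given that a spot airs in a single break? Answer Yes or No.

Yes

A valid assignment using 5 commercial breaks:
  break 1: 105 + 30 = 135
  break 2: 95 + 40 = 135
  break 3: 80 + 45 = 125
  break 4: 80 + 30 + 25 = 135
  break 5: 25 + 25 = 50
Every load is within 135 s, so 5 commercial breaks suffice.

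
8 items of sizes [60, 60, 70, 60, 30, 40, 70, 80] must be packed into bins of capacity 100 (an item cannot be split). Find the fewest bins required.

Total = 80 + 70 + 70 + 60 + 60 + 60 + 40 + 30 = 470.
Lower bound: ⌈470/100⌉ = 5 bins.
Also, 6 items each exceed 50, and no two of those can share a bin, so at least 6 bins are needed.
A packing using 6 bins:
  bin 1: 80 = 80
  bin 2: 70 + 30 = 100
  bin 3: 70 = 70
  bin 4: 60 + 40 = 100
  bin 5: 60 = 60
  bin 6: 60 = 60
This matches the lower bound, so 6 is optimal.

6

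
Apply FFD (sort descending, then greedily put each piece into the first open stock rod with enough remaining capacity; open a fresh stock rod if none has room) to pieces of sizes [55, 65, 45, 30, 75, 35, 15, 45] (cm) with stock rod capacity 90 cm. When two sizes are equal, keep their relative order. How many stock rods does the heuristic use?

5

Sorted descending: 75, 65, 55, 45, 45, 35, 30, 15.
  75 → stock rod 1 (new)  [load 75/90]
  65 → stock rod 2 (new)  [load 65/90]
  55 → stock rod 3 (new)  [load 55/90]
  45 → stock rod 4 (new)  [load 45/90]
  45 → stock rod 4  [load 90/90]
  35 → stock rod 3  [load 90/90]
  30 → stock rod 5 (new)  [load 30/90]
  15 → stock rod 1  [load 90/90]
5 stock rods opened.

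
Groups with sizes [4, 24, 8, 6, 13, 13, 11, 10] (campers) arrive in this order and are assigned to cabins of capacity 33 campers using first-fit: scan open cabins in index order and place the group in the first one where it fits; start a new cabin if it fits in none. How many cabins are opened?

4

  4 → cabin 1 (new)  [load 4/33]
  24 → cabin 1  [load 28/33]
  8 → cabin 2 (new)  [load 8/33]
  6 → cabin 2  [load 14/33]
  13 → cabin 2  [load 27/33]
  13 → cabin 3 (new)  [load 13/33]
  11 → cabin 3  [load 24/33]
  10 → cabin 4 (new)  [load 10/33]
4 cabins opened.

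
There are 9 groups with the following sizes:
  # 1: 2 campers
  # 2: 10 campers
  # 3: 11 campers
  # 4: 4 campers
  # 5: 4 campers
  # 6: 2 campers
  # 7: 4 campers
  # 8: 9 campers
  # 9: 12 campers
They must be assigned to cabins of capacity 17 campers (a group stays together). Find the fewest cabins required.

Total = 12 + 11 + 10 + 9 + 4 + 4 + 4 + 2 + 2 = 58 campers.
Lower bound: ⌈58/17⌉ = 4 cabins.
A packing using 4 cabins:
  cabin 1: 12 + 4 = 16
  cabin 2: 11 + 4 + 2 = 17
  cabin 3: 10 + 4 + 2 = 16
  cabin 4: 9 = 9
This matches the lower bound, so 4 is optimal.

4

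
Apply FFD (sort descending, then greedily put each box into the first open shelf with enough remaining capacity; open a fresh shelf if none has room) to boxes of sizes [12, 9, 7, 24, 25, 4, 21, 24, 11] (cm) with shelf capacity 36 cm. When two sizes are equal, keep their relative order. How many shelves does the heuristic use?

Sorted descending: 25, 24, 24, 21, 12, 11, 9, 7, 4.
  25 → shelf 1 (new)  [load 25/36]
  24 → shelf 2 (new)  [load 24/36]
  24 → shelf 3 (new)  [load 24/36]
  21 → shelf 4 (new)  [load 21/36]
  12 → shelf 2  [load 36/36]
  11 → shelf 1  [load 36/36]
  9 → shelf 3  [load 33/36]
  7 → shelf 4  [load 28/36]
  4 → shelf 4  [load 32/36]
4 shelves opened.

4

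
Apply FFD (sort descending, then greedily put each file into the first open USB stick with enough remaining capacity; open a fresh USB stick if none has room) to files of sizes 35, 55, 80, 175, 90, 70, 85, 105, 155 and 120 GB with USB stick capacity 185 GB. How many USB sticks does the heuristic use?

6

Sorted descending: 175, 155, 120, 105, 90, 85, 80, 70, 55, 35.
  175 → USB stick 1 (new)  [load 175/185]
  155 → USB stick 2 (new)  [load 155/185]
  120 → USB stick 3 (new)  [load 120/185]
  105 → USB stick 4 (new)  [load 105/185]
  90 → USB stick 5 (new)  [load 90/185]
  85 → USB stick 5  [load 175/185]
  80 → USB stick 4  [load 185/185]
  70 → USB stick 6 (new)  [load 70/185]
  55 → USB stick 3  [load 175/185]
  35 → USB stick 6  [load 105/185]
6 USB sticks opened.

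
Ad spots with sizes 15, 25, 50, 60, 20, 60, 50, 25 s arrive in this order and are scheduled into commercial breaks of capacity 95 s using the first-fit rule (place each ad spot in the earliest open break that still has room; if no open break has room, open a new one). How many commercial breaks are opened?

  15 → break 1 (new)  [load 15/95]
  25 → break 1  [load 40/95]
  50 → break 1  [load 90/95]
  60 → break 2 (new)  [load 60/95]
  20 → break 2  [load 80/95]
  60 → break 3 (new)  [load 60/95]
  50 → break 4 (new)  [load 50/95]
  25 → break 3  [load 85/95]
4 commercial breaks opened.

4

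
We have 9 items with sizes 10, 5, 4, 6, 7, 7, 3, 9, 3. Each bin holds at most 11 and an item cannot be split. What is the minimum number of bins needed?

6

Total = 10 + 9 + 7 + 7 + 6 + 5 + 4 + 3 + 3 = 54.
Lower bound: ⌈54/11⌉ = 5 bins.
A packing using 6 bins:
  bin 1: 10 = 10
  bin 2: 9 = 9
  bin 3: 7 + 4 = 11
  bin 4: 7 + 3 = 10
  bin 5: 6 + 5 = 11
  bin 6: 3 = 3
No arrangement into 5 bins stays within capacity, so 6 is optimal.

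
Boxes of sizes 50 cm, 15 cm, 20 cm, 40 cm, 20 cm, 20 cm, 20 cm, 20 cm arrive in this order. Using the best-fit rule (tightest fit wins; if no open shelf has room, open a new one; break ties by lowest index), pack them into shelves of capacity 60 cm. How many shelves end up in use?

  50 → shelf 1 (new)  [load 50/60]
  15 → shelf 2 (new)  [load 15/60]
  20 → shelf 2  [load 35/60]
  40 → shelf 3 (new)  [load 40/60]
  20 → shelf 3  [load 60/60]
  20 → shelf 2  [load 55/60]
  20 → shelf 4 (new)  [load 20/60]
  20 → shelf 4  [load 40/60]
4 shelves opened.

4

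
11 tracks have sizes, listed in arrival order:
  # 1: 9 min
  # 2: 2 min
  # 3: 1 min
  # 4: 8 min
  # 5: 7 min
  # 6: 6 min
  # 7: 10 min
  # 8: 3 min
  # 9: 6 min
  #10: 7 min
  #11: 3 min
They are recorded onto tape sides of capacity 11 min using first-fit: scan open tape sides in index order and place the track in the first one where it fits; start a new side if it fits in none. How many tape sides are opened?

7

  9 → side 1 (new)  [load 9/11]
  2 → side 1  [load 11/11]
  1 → side 2 (new)  [load 1/11]
  8 → side 2  [load 9/11]
  7 → side 3 (new)  [load 7/11]
  6 → side 4 (new)  [load 6/11]
  10 → side 5 (new)  [load 10/11]
  3 → side 3  [load 10/11]
  6 → side 6 (new)  [load 6/11]
  7 → side 7 (new)  [load 7/11]
  3 → side 4  [load 9/11]
7 tape sides opened.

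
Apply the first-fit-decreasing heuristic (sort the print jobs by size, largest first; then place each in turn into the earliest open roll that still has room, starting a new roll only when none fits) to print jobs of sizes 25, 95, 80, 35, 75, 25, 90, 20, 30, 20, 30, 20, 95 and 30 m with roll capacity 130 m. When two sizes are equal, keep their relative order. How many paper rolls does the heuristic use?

6

Sorted descending: 95, 95, 90, 80, 75, 35, 30, 30, 30, 25, 25, 20, 20, 20.
  95 → roll 1 (new)  [load 95/130]
  95 → roll 2 (new)  [load 95/130]
  90 → roll 3 (new)  [load 90/130]
  80 → roll 4 (new)  [load 80/130]
  75 → roll 5 (new)  [load 75/130]
  35 → roll 1  [load 130/130]
  30 → roll 2  [load 125/130]
  30 → roll 3  [load 120/130]
  30 → roll 4  [load 110/130]
  25 → roll 5  [load 100/130]
  25 → roll 5  [load 125/130]
  20 → roll 4  [load 130/130]
  20 → roll 6 (new)  [load 20/130]
  20 → roll 6  [load 40/130]
6 paper rolls opened.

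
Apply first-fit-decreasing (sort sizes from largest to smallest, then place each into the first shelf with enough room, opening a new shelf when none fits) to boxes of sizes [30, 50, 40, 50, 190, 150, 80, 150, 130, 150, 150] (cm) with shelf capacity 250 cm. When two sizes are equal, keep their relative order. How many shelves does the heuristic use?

6

Sorted descending: 190, 150, 150, 150, 150, 130, 80, 50, 50, 40, 30.
  190 → shelf 1 (new)  [load 190/250]
  150 → shelf 2 (new)  [load 150/250]
  150 → shelf 3 (new)  [load 150/250]
  150 → shelf 4 (new)  [load 150/250]
  150 → shelf 5 (new)  [load 150/250]
  130 → shelf 6 (new)  [load 130/250]
  80 → shelf 2  [load 230/250]
  50 → shelf 1  [load 240/250]
  50 → shelf 3  [load 200/250]
  40 → shelf 3  [load 240/250]
  30 → shelf 4  [load 180/250]
6 shelves opened.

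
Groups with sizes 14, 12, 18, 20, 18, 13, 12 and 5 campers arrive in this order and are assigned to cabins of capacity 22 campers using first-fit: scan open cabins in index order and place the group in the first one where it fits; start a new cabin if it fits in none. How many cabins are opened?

7

  14 → cabin 1 (new)  [load 14/22]
  12 → cabin 2 (new)  [load 12/22]
  18 → cabin 3 (new)  [load 18/22]
  20 → cabin 4 (new)  [load 20/22]
  18 → cabin 5 (new)  [load 18/22]
  13 → cabin 6 (new)  [load 13/22]
  12 → cabin 7 (new)  [load 12/22]
  5 → cabin 1  [load 19/22]
7 cabins opened.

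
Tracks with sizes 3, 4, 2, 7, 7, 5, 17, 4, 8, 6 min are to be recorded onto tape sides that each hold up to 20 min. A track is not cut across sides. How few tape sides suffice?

Total = 17 + 8 + 7 + 7 + 6 + 5 + 4 + 4 + 3 + 2 = 63 min.
Lower bound: ⌈63/20⌉ = 4 tape sides.
A packing using 4 tape sides:
  side 1: 17 + 3 = 20
  side 2: 8 + 7 + 5 = 20
  side 3: 7 + 6 + 4 + 2 = 19
  side 4: 4 = 4
This matches the lower bound, so 4 is optimal.

4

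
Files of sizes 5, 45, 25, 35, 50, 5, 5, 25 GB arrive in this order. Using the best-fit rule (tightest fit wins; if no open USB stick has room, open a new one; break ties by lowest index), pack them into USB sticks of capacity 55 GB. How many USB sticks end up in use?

  5 → USB stick 1 (new)  [load 5/55]
  45 → USB stick 1  [load 50/55]
  25 → USB stick 2 (new)  [load 25/55]
  35 → USB stick 3 (new)  [load 35/55]
  50 → USB stick 4 (new)  [load 50/55]
  5 → USB stick 1  [load 55/55]
  5 → USB stick 4  [load 55/55]
  25 → USB stick 2  [load 50/55]
4 USB sticks opened.

4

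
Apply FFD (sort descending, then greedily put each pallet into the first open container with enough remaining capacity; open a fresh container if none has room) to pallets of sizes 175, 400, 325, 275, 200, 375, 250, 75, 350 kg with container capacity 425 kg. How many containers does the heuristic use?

7

Sorted descending: 400, 375, 350, 325, 275, 250, 200, 175, 75.
  400 → container 1 (new)  [load 400/425]
  375 → container 2 (new)  [load 375/425]
  350 → container 3 (new)  [load 350/425]
  325 → container 4 (new)  [load 325/425]
  275 → container 5 (new)  [load 275/425]
  250 → container 6 (new)  [load 250/425]
  200 → container 7 (new)  [load 200/425]
  175 → container 6  [load 425/425]
  75 → container 3  [load 425/425]
7 containers opened.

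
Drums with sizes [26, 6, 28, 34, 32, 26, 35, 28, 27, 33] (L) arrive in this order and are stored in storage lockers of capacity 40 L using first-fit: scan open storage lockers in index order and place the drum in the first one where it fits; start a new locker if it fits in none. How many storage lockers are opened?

9

  26 → locker 1 (new)  [load 26/40]
  6 → locker 1  [load 32/40]
  28 → locker 2 (new)  [load 28/40]
  34 → locker 3 (new)  [load 34/40]
  32 → locker 4 (new)  [load 32/40]
  26 → locker 5 (new)  [load 26/40]
  35 → locker 6 (new)  [load 35/40]
  28 → locker 7 (new)  [load 28/40]
  27 → locker 8 (new)  [load 27/40]
  33 → locker 9 (new)  [load 33/40]
9 storage lockers opened.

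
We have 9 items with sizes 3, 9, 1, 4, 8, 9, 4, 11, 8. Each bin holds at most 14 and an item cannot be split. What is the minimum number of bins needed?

Total = 11 + 9 + 9 + 8 + 8 + 4 + 4 + 3 + 1 = 57.
Lower bound: ⌈57/14⌉ = 5 bins.
A packing using 5 bins:
  bin 1: 11 + 3 = 14
  bin 2: 9 + 4 + 1 = 14
  bin 3: 9 + 4 = 13
  bin 4: 8 = 8
  bin 5: 8 = 8
This matches the lower bound, so 5 is optimal.

5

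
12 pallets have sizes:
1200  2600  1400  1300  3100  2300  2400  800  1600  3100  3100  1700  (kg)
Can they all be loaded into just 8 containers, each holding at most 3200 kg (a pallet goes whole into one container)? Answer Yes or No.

No

Total = 24600 kg; ⌈24600/3200⌉ = 8.
The bound of 8 does not rule out 8, but exhaustive search shows no assignment into 8 containers of capacity 3200 kg exists — the minimum is 9.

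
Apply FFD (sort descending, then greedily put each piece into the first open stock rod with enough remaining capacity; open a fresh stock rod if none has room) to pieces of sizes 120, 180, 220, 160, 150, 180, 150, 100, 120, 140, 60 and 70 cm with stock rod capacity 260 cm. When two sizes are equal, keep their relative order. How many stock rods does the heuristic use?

8

Sorted descending: 220, 180, 180, 160, 150, 150, 140, 120, 120, 100, 70, 60.
  220 → stock rod 1 (new)  [load 220/260]
  180 → stock rod 2 (new)  [load 180/260]
  180 → stock rod 3 (new)  [load 180/260]
  160 → stock rod 4 (new)  [load 160/260]
  150 → stock rod 5 (new)  [load 150/260]
  150 → stock rod 6 (new)  [load 150/260]
  140 → stock rod 7 (new)  [load 140/260]
  120 → stock rod 7  [load 260/260]
  120 → stock rod 8 (new)  [load 120/260]
  100 → stock rod 4  [load 260/260]
  70 → stock rod 2  [load 250/260]
  60 → stock rod 3  [load 240/260]
8 stock rods opened.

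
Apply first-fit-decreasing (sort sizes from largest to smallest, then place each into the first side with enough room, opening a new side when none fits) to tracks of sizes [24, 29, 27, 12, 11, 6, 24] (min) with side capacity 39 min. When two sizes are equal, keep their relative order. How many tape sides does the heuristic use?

Sorted descending: 29, 27, 24, 24, 12, 11, 6.
  29 → side 1 (new)  [load 29/39]
  27 → side 2 (new)  [load 27/39]
  24 → side 3 (new)  [load 24/39]
  24 → side 4 (new)  [load 24/39]
  12 → side 2  [load 39/39]
  11 → side 3  [load 35/39]
  6 → side 1  [load 35/39]
4 tape sides opened.

4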